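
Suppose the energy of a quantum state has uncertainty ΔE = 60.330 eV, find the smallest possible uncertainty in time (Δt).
5.455 as

Using the energy-time uncertainty principle:
ΔEΔt ≥ ℏ/2

The minimum uncertainty in time is:
Δt_min = ℏ/(2ΔE)
Δt_min = (1.055e-34 J·s) / (2 × 9.666e-18 J)
Δt_min = 5.455e-18 s = 5.455 as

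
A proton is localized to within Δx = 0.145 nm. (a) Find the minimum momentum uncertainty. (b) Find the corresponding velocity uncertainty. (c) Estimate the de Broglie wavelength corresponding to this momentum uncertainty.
(a) Δp_min = 3.636 × 10^-25 kg·m/s
(b) Δv_min = 217.410 m/s
(c) λ_dB = 1.822 nm

Step-by-step:

(a) From the uncertainty principle:
Δp_min = ℏ/(2Δx) = (1.055e-34 J·s)/(2 × 1.450e-10 m) = 3.636e-25 kg·m/s

(b) The velocity uncertainty:
Δv = Δp/m = (3.636e-25 kg·m/s)/(1.673e-27 kg) = 2.174e+02 m/s = 217.410 m/s

(c) The de Broglie wavelength for this momentum:
λ = h/p = (6.626e-34 J·s)/(3.636e-25 kg·m/s) = 1.822e-09 m = 1.822 nm

Note: The de Broglie wavelength is comparable to the localization size, as expected from wave-particle duality.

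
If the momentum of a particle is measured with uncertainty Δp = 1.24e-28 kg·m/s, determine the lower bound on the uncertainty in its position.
425.231 nm

Using the Heisenberg uncertainty principle:
ΔxΔp ≥ ℏ/2

The minimum uncertainty in position is:
Δx_min = ℏ/(2Δp)
Δx_min = (1.055e-34 J·s) / (2 × 1.240e-28 kg·m/s)
Δx_min = 4.252e-07 m = 425.231 nm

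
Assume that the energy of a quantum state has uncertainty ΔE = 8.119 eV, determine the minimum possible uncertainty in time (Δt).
40.535 as

Using the energy-time uncertainty principle:
ΔEΔt ≥ ℏ/2

The minimum uncertainty in time is:
Δt_min = ℏ/(2ΔE)
Δt_min = (1.055e-34 J·s) / (2 × 1.301e-18 J)
Δt_min = 4.054e-17 s = 40.535 as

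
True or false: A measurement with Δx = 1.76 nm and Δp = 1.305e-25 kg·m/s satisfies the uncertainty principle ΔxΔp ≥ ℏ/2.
Yes, it satisfies the uncertainty principle.

Calculate the product ΔxΔp:
ΔxΔp = (1.760e-09 m) × (1.305e-25 kg·m/s)
ΔxΔp = 2.297e-34 J·s

Compare to the minimum allowed value ℏ/2:
ℏ/2 = 5.273e-35 J·s

Since ΔxΔp = 2.297e-34 J·s ≥ 5.273e-35 J·s = ℏ/2,
the measurement satisfies the uncertainty principle.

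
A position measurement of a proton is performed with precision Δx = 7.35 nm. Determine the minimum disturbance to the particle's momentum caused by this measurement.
7.174 × 10^-27 kg·m/s

The uncertainty principle implies that measuring position disturbs momentum:
ΔxΔp ≥ ℏ/2

When we measure position with precision Δx, we necessarily introduce a momentum uncertainty:
Δp ≥ ℏ/(2Δx)
Δp_min = (1.055e-34 J·s) / (2 × 7.350e-09 m)
Δp_min = 7.174e-27 kg·m/s

The more precisely we measure position, the greater the momentum disturbance.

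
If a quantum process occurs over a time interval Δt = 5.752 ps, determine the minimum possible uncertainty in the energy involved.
57.216 μeV

Using the energy-time uncertainty principle:
ΔEΔt ≥ ℏ/2

The minimum uncertainty in energy is:
ΔE_min = ℏ/(2Δt)
ΔE_min = (1.055e-34 J·s) / (2 × 5.752e-12 s)
ΔE_min = 9.167e-24 J = 57.216 μeV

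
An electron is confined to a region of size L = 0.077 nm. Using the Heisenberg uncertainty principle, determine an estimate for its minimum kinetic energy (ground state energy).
1.607 eV

Using the uncertainty principle to estimate ground state energy:

1. The position uncertainty is approximately the confinement size:
   Δx ≈ L = 7.700e-11 m

2. From ΔxΔp ≥ ℏ/2, the minimum momentum uncertainty is:
   Δp ≈ ℏ/(2L) = 6.848e-25 kg·m/s

3. The kinetic energy is approximately:
   KE ≈ (Δp)²/(2m) = (6.848e-25)²/(2 × 9.109e-31 kg)
   KE ≈ 2.574e-19 J = 1.607 eV

This is an order-of-magnitude estimate of the ground state energy.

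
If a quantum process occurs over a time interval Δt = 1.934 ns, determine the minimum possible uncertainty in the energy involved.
170.169 neV

Using the energy-time uncertainty principle:
ΔEΔt ≥ ℏ/2

The minimum uncertainty in energy is:
ΔE_min = ℏ/(2Δt)
ΔE_min = (1.055e-34 J·s) / (2 × 1.934e-09 s)
ΔE_min = 2.726e-26 J = 170.169 neV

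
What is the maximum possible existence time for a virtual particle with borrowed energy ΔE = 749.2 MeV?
4.393 × 10^-25 s

Using the energy-time uncertainty principle:
ΔEΔt ≥ ℏ/2

For a virtual particle borrowing energy ΔE, the maximum lifetime is:
Δt_max = ℏ/(2ΔE)

Converting energy:
ΔE = 749.2 MeV = 1.200e-10 J

Δt_max = (1.055e-34 J·s) / (2 × 1.200e-10 J)
Δt_max = 4.393e-25 s = 4.393 × 10^-25 s

Virtual particles with higher borrowed energy exist for shorter times.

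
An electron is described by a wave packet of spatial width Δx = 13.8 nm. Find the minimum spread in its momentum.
3.821 × 10^-27 kg·m/s

For a wave packet, the spatial width Δx and momentum spread Δp are related by the uncertainty principle:
ΔxΔp ≥ ℏ/2

The minimum momentum spread is:
Δp_min = ℏ/(2Δx)
Δp_min = (1.055e-34 J·s) / (2 × 1.380e-08 m)
Δp_min = 3.821e-27 kg·m/s

A wave packet cannot have both a well-defined position and well-defined momentum.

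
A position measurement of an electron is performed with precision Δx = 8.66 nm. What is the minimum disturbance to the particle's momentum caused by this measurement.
6.089 × 10^-27 kg·m/s

The uncertainty principle implies that measuring position disturbs momentum:
ΔxΔp ≥ ℏ/2

When we measure position with precision Δx, we necessarily introduce a momentum uncertainty:
Δp ≥ ℏ/(2Δx)
Δp_min = (1.055e-34 J·s) / (2 × 8.660e-09 m)
Δp_min = 6.089e-27 kg·m/s

The more precisely we measure position, the greater the momentum disturbance.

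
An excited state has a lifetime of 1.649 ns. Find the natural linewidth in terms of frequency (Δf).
48.258 MHz

Using the energy-time uncertainty principle and E = hf:
ΔEΔt ≥ ℏ/2
hΔf·Δt ≥ ℏ/2

The minimum frequency uncertainty is:
Δf = ℏ/(2hτ) = 1/(4πτ)
Δf = 1/(4π × 1.649e-09 s)
Δf = 4.826e+07 Hz = 48.258 MHz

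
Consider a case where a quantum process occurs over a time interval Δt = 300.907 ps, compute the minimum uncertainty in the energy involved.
1.094 μeV

Using the energy-time uncertainty principle:
ΔEΔt ≥ ℏ/2

The minimum uncertainty in energy is:
ΔE_min = ℏ/(2Δt)
ΔE_min = (1.055e-34 J·s) / (2 × 3.009e-10 s)
ΔE_min = 1.752e-25 J = 1.094 μeV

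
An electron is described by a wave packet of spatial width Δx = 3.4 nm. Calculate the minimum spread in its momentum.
1.551 × 10^-26 kg·m/s

For a wave packet, the spatial width Δx and momentum spread Δp are related by the uncertainty principle:
ΔxΔp ≥ ℏ/2

The minimum momentum spread is:
Δp_min = ℏ/(2Δx)
Δp_min = (1.055e-34 J·s) / (2 × 3.400e-09 m)
Δp_min = 1.551e-26 kg·m/s

A wave packet cannot have both a well-defined position and well-defined momentum.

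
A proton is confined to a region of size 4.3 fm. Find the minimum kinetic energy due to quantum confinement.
280.555 keV

Using the uncertainty principle:

1. Position uncertainty: Δx ≈ 4.300e-15 m
2. Minimum momentum uncertainty: Δp = ℏ/(2Δx) = 1.226e-20 kg·m/s
3. Minimum kinetic energy:
   KE = (Δp)²/(2m) = (1.226e-20)²/(2 × 1.673e-27 kg)
   KE = 4.495e-14 J = 280.555 keV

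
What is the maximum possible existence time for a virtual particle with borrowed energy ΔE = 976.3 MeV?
3.371 × 10^-25 s

Using the energy-time uncertainty principle:
ΔEΔt ≥ ℏ/2

For a virtual particle borrowing energy ΔE, the maximum lifetime is:
Δt_max = ℏ/(2ΔE)

Converting energy:
ΔE = 976.3 MeV = 1.564e-10 J

Δt_max = (1.055e-34 J·s) / (2 × 1.564e-10 J)
Δt_max = 3.371e-25 s = 3.371 × 10^-25 s

Virtual particles with higher borrowed energy exist for shorter times.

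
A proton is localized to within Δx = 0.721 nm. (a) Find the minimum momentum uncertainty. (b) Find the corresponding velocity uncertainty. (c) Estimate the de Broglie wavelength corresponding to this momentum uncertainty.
(a) Δp_min = 7.313 × 10^-26 kg·m/s
(b) Δv_min = 43.723 m/s
(c) λ_dB = 9.060 nm

Step-by-step:

(a) From the uncertainty principle:
Δp_min = ℏ/(2Δx) = (1.055e-34 J·s)/(2 × 7.210e-10 m) = 7.313e-26 kg·m/s

(b) The velocity uncertainty:
Δv = Δp/m = (7.313e-26 kg·m/s)/(1.673e-27 kg) = 4.372e+01 m/s = 43.723 m/s

(c) The de Broglie wavelength for this momentum:
λ = h/p = (6.626e-34 J·s)/(7.313e-26 kg·m/s) = 9.060e-09 m = 9.060 nm

Note: The de Broglie wavelength is comparable to the localization size, as expected from wave-particle duality.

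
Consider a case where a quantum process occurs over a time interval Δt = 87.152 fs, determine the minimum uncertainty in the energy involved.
3.776 meV

Using the energy-time uncertainty principle:
ΔEΔt ≥ ℏ/2

The minimum uncertainty in energy is:
ΔE_min = ℏ/(2Δt)
ΔE_min = (1.055e-34 J·s) / (2 × 8.715e-14 s)
ΔE_min = 6.050e-22 J = 3.776 meV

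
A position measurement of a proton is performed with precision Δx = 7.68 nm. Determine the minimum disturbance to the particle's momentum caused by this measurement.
6.866 × 10^-27 kg·m/s

The uncertainty principle implies that measuring position disturbs momentum:
ΔxΔp ≥ ℏ/2

When we measure position with precision Δx, we necessarily introduce a momentum uncertainty:
Δp ≥ ℏ/(2Δx)
Δp_min = (1.055e-34 J·s) / (2 × 7.680e-09 m)
Δp_min = 6.866e-27 kg·m/s

The more precisely we measure position, the greater the momentum disturbance.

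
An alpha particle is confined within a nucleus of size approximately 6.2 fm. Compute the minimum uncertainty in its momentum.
8.505 × 10^-21 kg·m/s

Using the Heisenberg uncertainty principle:
ΔxΔp ≥ ℏ/2

With Δx ≈ L = 6.200e-15 m (the confinement size):
Δp_min = ℏ/(2Δx)
Δp_min = (1.055e-34 J·s) / (2 × 6.200e-15 m)
Δp_min = 8.505e-21 kg·m/s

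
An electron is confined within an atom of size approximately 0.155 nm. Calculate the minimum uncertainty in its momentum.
3.402 × 10^-25 kg·m/s

Using the Heisenberg uncertainty principle:
ΔxΔp ≥ ℏ/2

With Δx ≈ L = 1.550e-10 m (the confinement size):
Δp_min = ℏ/(2Δx)
Δp_min = (1.055e-34 J·s) / (2 × 1.550e-10 m)
Δp_min = 3.402e-25 kg·m/s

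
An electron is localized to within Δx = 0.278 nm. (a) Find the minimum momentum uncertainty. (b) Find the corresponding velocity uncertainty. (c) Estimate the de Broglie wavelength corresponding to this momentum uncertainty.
(a) Δp_min = 1.897 × 10^-25 kg·m/s
(b) Δv_min = 208.215 km/s
(c) λ_dB = 3.493 nm

Step-by-step:

(a) From the uncertainty principle:
Δp_min = ℏ/(2Δx) = (1.055e-34 J·s)/(2 × 2.780e-10 m) = 1.897e-25 kg·m/s

(b) The velocity uncertainty:
Δv = Δp/m = (1.897e-25 kg·m/s)/(9.109e-31 kg) = 2.082e+05 m/s = 208.215 km/s

(c) The de Broglie wavelength for this momentum:
λ = h/p = (6.626e-34 J·s)/(1.897e-25 kg·m/s) = 3.493e-09 m = 3.493 nm

Note: The de Broglie wavelength is comparable to the localization size, as expected from wave-particle duality.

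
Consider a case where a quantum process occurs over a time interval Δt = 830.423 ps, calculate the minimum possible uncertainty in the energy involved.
396.311 neV

Using the energy-time uncertainty principle:
ΔEΔt ≥ ℏ/2

The minimum uncertainty in energy is:
ΔE_min = ℏ/(2Δt)
ΔE_min = (1.055e-34 J·s) / (2 × 8.304e-10 s)
ΔE_min = 6.350e-26 J = 396.311 neV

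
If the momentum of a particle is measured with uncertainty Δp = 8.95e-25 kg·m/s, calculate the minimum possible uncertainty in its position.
58.915 pm

Using the Heisenberg uncertainty principle:
ΔxΔp ≥ ℏ/2

The minimum uncertainty in position is:
Δx_min = ℏ/(2Δp)
Δx_min = (1.055e-34 J·s) / (2 × 8.950e-25 kg·m/s)
Δx_min = 5.891e-11 m = 58.915 pm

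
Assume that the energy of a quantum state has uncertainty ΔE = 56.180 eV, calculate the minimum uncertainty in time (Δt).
5.858 as

Using the energy-time uncertainty principle:
ΔEΔt ≥ ℏ/2

The minimum uncertainty in time is:
Δt_min = ℏ/(2ΔE)
Δt_min = (1.055e-34 J·s) / (2 × 9.001e-18 J)
Δt_min = 5.858e-18 s = 5.858 as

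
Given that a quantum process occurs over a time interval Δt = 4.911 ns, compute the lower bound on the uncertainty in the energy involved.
67.014 neV

Using the energy-time uncertainty principle:
ΔEΔt ≥ ℏ/2

The minimum uncertainty in energy is:
ΔE_min = ℏ/(2Δt)
ΔE_min = (1.055e-34 J·s) / (2 × 4.911e-09 s)
ΔE_min = 1.074e-26 J = 67.014 neV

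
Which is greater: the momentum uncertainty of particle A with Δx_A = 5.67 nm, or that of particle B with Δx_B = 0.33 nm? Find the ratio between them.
Particle B has the larger minimum momentum uncertainty, by a factor of 17.18.

For each particle, the minimum momentum uncertainty is Δp_min = ℏ/(2Δx):

Particle A: Δp_A = ℏ/(2×5.670e-09 m) = 9.300e-27 kg·m/s
Particle B: Δp_B = ℏ/(2×3.300e-10 m) = 1.598e-25 kg·m/s

Ratio: Δp_B/Δp_A = 17.18

Since Δp_min ∝ 1/Δx, the particle with smaller position uncertainty (B) has larger momentum uncertainty.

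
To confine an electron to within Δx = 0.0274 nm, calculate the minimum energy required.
12.687 eV

Localizing a particle requires giving it sufficient momentum uncertainty:

1. From uncertainty principle: Δp ≥ ℏ/(2Δx)
   Δp_min = (1.055e-34 J·s) / (2 × 2.740e-11 m)
   Δp_min = 1.924e-24 kg·m/s

2. This momentum uncertainty corresponds to kinetic energy:
   KE ≈ (Δp)²/(2m) = (1.924e-24)²/(2 × 9.109e-31 kg)
   KE = 2.033e-18 J = 12.687 eV

Tighter localization requires more energy.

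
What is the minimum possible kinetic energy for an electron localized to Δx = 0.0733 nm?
1.773 eV

Localizing a particle requires giving it sufficient momentum uncertainty:

1. From uncertainty principle: Δp ≥ ℏ/(2Δx)
   Δp_min = (1.055e-34 J·s) / (2 × 7.330e-11 m)
   Δp_min = 7.194e-25 kg·m/s

2. This momentum uncertainty corresponds to kinetic energy:
   KE ≈ (Δp)²/(2m) = (7.194e-25)²/(2 × 9.109e-31 kg)
   KE = 2.840e-19 J = 1.773 eV

Tighter localization requires more energy.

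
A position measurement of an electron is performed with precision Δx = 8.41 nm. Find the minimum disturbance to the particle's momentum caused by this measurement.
6.270 × 10^-27 kg·m/s

The uncertainty principle implies that measuring position disturbs momentum:
ΔxΔp ≥ ℏ/2

When we measure position with precision Δx, we necessarily introduce a momentum uncertainty:
Δp ≥ ℏ/(2Δx)
Δp_min = (1.055e-34 J·s) / (2 × 8.410e-09 m)
Δp_min = 6.270e-27 kg·m/s

The more precisely we measure position, the greater the momentum disturbance.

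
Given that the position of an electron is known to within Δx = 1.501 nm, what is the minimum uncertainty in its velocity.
38.564 km/s

Using the Heisenberg uncertainty principle and Δp = mΔv:
ΔxΔp ≥ ℏ/2
Δx(mΔv) ≥ ℏ/2

The minimum uncertainty in velocity is:
Δv_min = ℏ/(2mΔx)
Δv_min = (1.055e-34 J·s) / (2 × 9.109e-31 kg × 1.501e-09 m)
Δv_min = 3.856e+04 m/s = 38.564 km/s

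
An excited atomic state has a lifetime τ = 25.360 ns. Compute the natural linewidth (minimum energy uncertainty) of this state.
12.977 neV

Using the energy-time uncertainty principle:
ΔEΔt ≥ ℏ/2

The lifetime τ represents the time uncertainty Δt.
The natural linewidth (minimum energy uncertainty) is:

ΔE = ℏ/(2τ)
ΔE = (1.055e-34 J·s) / (2 × 2.536e-08 s)
ΔE = 2.079e-27 J = 12.977 neV

This natural linewidth limits the precision of spectroscopic measurements.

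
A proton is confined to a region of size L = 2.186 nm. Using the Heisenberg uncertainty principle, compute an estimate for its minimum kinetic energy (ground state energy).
1.086 μeV

Using the uncertainty principle to estimate ground state energy:

1. The position uncertainty is approximately the confinement size:
   Δx ≈ L = 2.186e-09 m

2. From ΔxΔp ≥ ℏ/2, the minimum momentum uncertainty is:
   Δp ≈ ℏ/(2L) = 2.412e-26 kg·m/s

3. The kinetic energy is approximately:
   KE ≈ (Δp)²/(2m) = (2.412e-26)²/(2 × 1.673e-27 kg)
   KE ≈ 1.739e-25 J = 1.086 μeV

This is an order-of-magnitude estimate of the ground state energy.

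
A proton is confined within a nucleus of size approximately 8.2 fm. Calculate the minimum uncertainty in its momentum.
6.430 × 10^-21 kg·m/s

Using the Heisenberg uncertainty principle:
ΔxΔp ≥ ℏ/2

With Δx ≈ L = 8.200e-15 m (the confinement size):
Δp_min = ℏ/(2Δx)
Δp_min = (1.055e-34 J·s) / (2 × 8.200e-15 m)
Δp_min = 6.430e-21 kg·m/s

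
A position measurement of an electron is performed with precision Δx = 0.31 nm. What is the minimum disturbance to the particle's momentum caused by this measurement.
1.701 × 10^-25 kg·m/s

The uncertainty principle implies that measuring position disturbs momentum:
ΔxΔp ≥ ℏ/2

When we measure position with precision Δx, we necessarily introduce a momentum uncertainty:
Δp ≥ ℏ/(2Δx)
Δp_min = (1.055e-34 J·s) / (2 × 3.100e-10 m)
Δp_min = 1.701e-25 kg·m/s

The more precisely we measure position, the greater the momentum disturbance.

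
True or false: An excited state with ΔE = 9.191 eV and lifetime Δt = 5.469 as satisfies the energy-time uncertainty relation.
No, it violates the uncertainty relation.

Calculate the product ΔEΔt:
ΔE = 9.191 eV = 1.473e-18 J
ΔEΔt = (1.473e-18 J) × (5.469e-18 s)
ΔEΔt = 8.053e-36 J·s

Compare to the minimum allowed value ℏ/2:
ℏ/2 = 5.273e-35 J·s

Since ΔEΔt = 8.053e-36 J·s < 5.273e-35 J·s = ℏ/2,
this violates the uncertainty relation.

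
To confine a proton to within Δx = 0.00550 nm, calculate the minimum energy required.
171.486 meV

Localizing a particle requires giving it sufficient momentum uncertainty:

1. From uncertainty principle: Δp ≥ ℏ/(2Δx)
   Δp_min = (1.055e-34 J·s) / (2 × 5.500e-12 m)
   Δp_min = 9.587e-24 kg·m/s

2. This momentum uncertainty corresponds to kinetic energy:
   KE ≈ (Δp)²/(2m) = (9.587e-24)²/(2 × 1.673e-27 kg)
   KE = 2.748e-20 J = 171.486 meV

Tighter localization requires more energy.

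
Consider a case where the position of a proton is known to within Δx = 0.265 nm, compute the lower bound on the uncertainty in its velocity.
118.960 m/s

Using the Heisenberg uncertainty principle and Δp = mΔv:
ΔxΔp ≥ ℏ/2
Δx(mΔv) ≥ ℏ/2

The minimum uncertainty in velocity is:
Δv_min = ℏ/(2mΔx)
Δv_min = (1.055e-34 J·s) / (2 × 1.673e-27 kg × 2.650e-10 m)
Δv_min = 1.190e+02 m/s = 118.960 m/s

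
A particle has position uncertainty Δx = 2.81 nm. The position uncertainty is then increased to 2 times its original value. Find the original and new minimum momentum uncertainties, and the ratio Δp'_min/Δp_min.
Original Δp_min = 1.876 × 10^-26 kg·m/s; new Δp'_min = 9.382 × 10^-27 kg·m/s; ratio Δp'_min/Δp_min = 1/2.

From the uncertainty principle ΔxΔp ≥ ℏ/2, the minimum momentum uncertainty is Δp_min = ℏ/(2Δx).

Original (Δx = 2.81 nm = 2.810e-09 m):
Δp_min = (1.055e-34 J·s)/(2 × 2.810e-09 m) = 1.876e-26 kg·m/s

When Δx → 2Δx:
Δp'_min = ℏ/(2 × 2Δx) = (1/2) × ℏ/(2Δx) = (1/2) × Δp_min
Δp'_min = 1/2 × 1.876e-26 kg·m/s = 9.382e-27 kg·m/s

Since Δp_min ∝ 1/Δx, when Δx is increased to 2 times its original value, Δp_min decreases to 1/2 of its original value.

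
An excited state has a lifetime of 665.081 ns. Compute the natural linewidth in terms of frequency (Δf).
119.651 kHz

Using the energy-time uncertainty principle and E = hf:
ΔEΔt ≥ ℏ/2
hΔf·Δt ≥ ℏ/2

The minimum frequency uncertainty is:
Δf = ℏ/(2hτ) = 1/(4πτ)
Δf = 1/(4π × 6.651e-07 s)
Δf = 1.197e+05 Hz = 119.651 kHz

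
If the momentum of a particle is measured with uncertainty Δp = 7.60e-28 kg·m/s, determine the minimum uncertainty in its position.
69.380 nm

Using the Heisenberg uncertainty principle:
ΔxΔp ≥ ℏ/2

The minimum uncertainty in position is:
Δx_min = ℏ/(2Δp)
Δx_min = (1.055e-34 J·s) / (2 × 7.600e-28 kg·m/s)
Δx_min = 6.938e-08 m = 69.380 nm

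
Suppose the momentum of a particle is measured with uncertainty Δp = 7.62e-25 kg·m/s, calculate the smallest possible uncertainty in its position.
69.198 pm

Using the Heisenberg uncertainty principle:
ΔxΔp ≥ ℏ/2

The minimum uncertainty in position is:
Δx_min = ℏ/(2Δp)
Δx_min = (1.055e-34 J·s) / (2 × 7.620e-25 kg·m/s)
Δx_min = 6.920e-11 m = 69.198 pm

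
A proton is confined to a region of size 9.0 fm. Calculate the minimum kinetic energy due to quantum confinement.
64.043 keV

Using the uncertainty principle:

1. Position uncertainty: Δx ≈ 9.000e-15 m
2. Minimum momentum uncertainty: Δp = ℏ/(2Δx) = 5.859e-21 kg·m/s
3. Minimum kinetic energy:
   KE = (Δp)²/(2m) = (5.859e-21)²/(2 × 1.673e-27 kg)
   KE = 1.026e-14 J = 64.043 keV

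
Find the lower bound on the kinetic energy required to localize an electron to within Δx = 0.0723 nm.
1.822 eV

Localizing a particle requires giving it sufficient momentum uncertainty:

1. From uncertainty principle: Δp ≥ ℏ/(2Δx)
   Δp_min = (1.055e-34 J·s) / (2 × 7.230e-11 m)
   Δp_min = 7.293e-25 kg·m/s

2. This momentum uncertainty corresponds to kinetic energy:
   KE ≈ (Δp)²/(2m) = (7.293e-25)²/(2 × 9.109e-31 kg)
   KE = 2.919e-19 J = 1.822 eV

Tighter localization requires more energy.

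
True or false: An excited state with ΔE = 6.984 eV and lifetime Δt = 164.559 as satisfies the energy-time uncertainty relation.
Yes, it satisfies the uncertainty relation.

Calculate the product ΔEΔt:
ΔE = 6.984 eV = 1.119e-18 J
ΔEΔt = (1.119e-18 J) × (1.646e-16 s)
ΔEΔt = 1.841e-34 J·s

Compare to the minimum allowed value ℏ/2:
ℏ/2 = 5.273e-35 J·s

Since ΔEΔt = 1.841e-34 J·s ≥ 5.273e-35 J·s = ℏ/2,
this satisfies the uncertainty relation.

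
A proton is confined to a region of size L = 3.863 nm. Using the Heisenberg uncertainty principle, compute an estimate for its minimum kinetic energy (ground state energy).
347.620 neV

Using the uncertainty principle to estimate ground state energy:

1. The position uncertainty is approximately the confinement size:
   Δx ≈ L = 3.863e-09 m

2. From ΔxΔp ≥ ℏ/2, the minimum momentum uncertainty is:
   Δp ≈ ℏ/(2L) = 1.365e-26 kg·m/s

3. The kinetic energy is approximately:
   KE ≈ (Δp)²/(2m) = (1.365e-26)²/(2 × 1.673e-27 kg)
   KE ≈ 5.569e-26 J = 347.620 neV

This is an order-of-magnitude estimate of the ground state energy.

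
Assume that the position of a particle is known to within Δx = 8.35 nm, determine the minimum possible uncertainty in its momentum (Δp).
6.315 × 10^-27 kg·m/s

Using the Heisenberg uncertainty principle:
ΔxΔp ≥ ℏ/2

The minimum uncertainty in momentum is:
Δp_min = ℏ/(2Δx)
Δp_min = (1.055e-34 J·s) / (2 × 8.350e-09 m)
Δp_min = 6.315e-27 kg·m/s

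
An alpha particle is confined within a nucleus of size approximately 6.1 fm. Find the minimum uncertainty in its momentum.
8.644 × 10^-21 kg·m/s

Using the Heisenberg uncertainty principle:
ΔxΔp ≥ ℏ/2

With Δx ≈ L = 6.100e-15 m (the confinement size):
Δp_min = ℏ/(2Δx)
Δp_min = (1.055e-34 J·s) / (2 × 6.100e-15 m)
Δp_min = 8.644e-21 kg·m/s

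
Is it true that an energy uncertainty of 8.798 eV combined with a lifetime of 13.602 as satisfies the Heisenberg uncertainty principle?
No, it violates the uncertainty relation.

Calculate the product ΔEΔt:
ΔE = 8.798 eV = 1.410e-18 J
ΔEΔt = (1.410e-18 J) × (1.360e-17 s)
ΔEΔt = 1.917e-35 J·s

Compare to the minimum allowed value ℏ/2:
ℏ/2 = 5.273e-35 J·s

Since ΔEΔt = 1.917e-35 J·s < 5.273e-35 J·s = ℏ/2,
this violates the uncertainty relation.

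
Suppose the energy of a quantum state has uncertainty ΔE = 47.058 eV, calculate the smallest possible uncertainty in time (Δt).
6.994 as

Using the energy-time uncertainty principle:
ΔEΔt ≥ ℏ/2

The minimum uncertainty in time is:
Δt_min = ℏ/(2ΔE)
Δt_min = (1.055e-34 J·s) / (2 × 7.540e-18 J)
Δt_min = 6.994e-18 s = 6.994 as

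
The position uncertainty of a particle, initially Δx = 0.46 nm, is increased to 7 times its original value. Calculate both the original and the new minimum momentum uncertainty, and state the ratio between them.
Original Δp_min = 1.146 × 10^-25 kg·m/s; new Δp'_min = 1.638 × 10^-26 kg·m/s; ratio Δp'_min/Δp_min = 1/7.

From the uncertainty principle ΔxΔp ≥ ℏ/2, the minimum momentum uncertainty is Δp_min = ℏ/(2Δx).

Original (Δx = 0.46 nm = 4.600e-10 m):
Δp_min = (1.055e-34 J·s)/(2 × 4.600e-10 m) = 1.146e-25 kg·m/s

When Δx → 7Δx:
Δp'_min = ℏ/(2 × 7Δx) = (1/7) × ℏ/(2Δx) = (1/7) × Δp_min
Δp'_min = 1/7 × 1.146e-25 kg·m/s = 1.638e-26 kg·m/s

Since Δp_min ∝ 1/Δx, when Δx is increased to 7 times its original value, Δp_min decreases to 1/7 of its original value.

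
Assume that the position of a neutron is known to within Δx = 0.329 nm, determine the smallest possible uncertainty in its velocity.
95.687 m/s

Using the Heisenberg uncertainty principle and Δp = mΔv:
ΔxΔp ≥ ℏ/2
Δx(mΔv) ≥ ℏ/2

The minimum uncertainty in velocity is:
Δv_min = ℏ/(2mΔx)
Δv_min = (1.055e-34 J·s) / (2 × 1.675e-27 kg × 3.290e-10 m)
Δv_min = 9.569e+01 m/s = 95.687 m/s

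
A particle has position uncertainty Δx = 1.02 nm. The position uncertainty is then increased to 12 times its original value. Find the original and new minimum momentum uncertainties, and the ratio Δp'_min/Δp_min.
Original Δp_min = 5.169 × 10^-26 kg·m/s; new Δp'_min = 4.308 × 10^-27 kg·m/s; ratio Δp'_min/Δp_min = 1/12.

From the uncertainty principle ΔxΔp ≥ ℏ/2, the minimum momentum uncertainty is Δp_min = ℏ/(2Δx).

Original (Δx = 1.02 nm = 1.020e-09 m):
Δp_min = (1.055e-34 J·s)/(2 × 1.020e-09 m) = 5.169e-26 kg·m/s

When Δx → 12Δx:
Δp'_min = ℏ/(2 × 12Δx) = (1/12) × ℏ/(2Δx) = (1/12) × Δp_min
Δp'_min = 1/12 × 5.169e-26 kg·m/s = 4.308e-27 kg·m/s

Since Δp_min ∝ 1/Δx, when Δx is increased to 12 times its original value, Δp_min decreases to 1/12 of its original value.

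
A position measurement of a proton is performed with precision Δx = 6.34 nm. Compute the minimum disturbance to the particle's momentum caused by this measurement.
8.317 × 10^-27 kg·m/s

The uncertainty principle implies that measuring position disturbs momentum:
ΔxΔp ≥ ℏ/2

When we measure position with precision Δx, we necessarily introduce a momentum uncertainty:
Δp ≥ ℏ/(2Δx)
Δp_min = (1.055e-34 J·s) / (2 × 6.340e-09 m)
Δp_min = 8.317e-27 kg·m/s

The more precisely we measure position, the greater the momentum disturbance.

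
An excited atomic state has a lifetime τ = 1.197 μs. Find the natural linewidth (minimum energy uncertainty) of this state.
274.942 peV

Using the energy-time uncertainty principle:
ΔEΔt ≥ ℏ/2

The lifetime τ represents the time uncertainty Δt.
The natural linewidth (minimum energy uncertainty) is:

ΔE = ℏ/(2τ)
ΔE = (1.055e-34 J·s) / (2 × 1.197e-06 s)
ΔE = 4.405e-29 J = 274.942 peV

This natural linewidth limits the precision of spectroscopic measurements.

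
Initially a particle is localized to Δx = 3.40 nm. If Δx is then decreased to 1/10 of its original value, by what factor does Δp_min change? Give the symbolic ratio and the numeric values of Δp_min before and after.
Original Δp_min = 1.551 × 10^-26 kg·m/s; new Δp'_min = 1.551 × 10^-25 kg·m/s; ratio Δp'_min/Δp_min = 10.

From the uncertainty principle ΔxΔp ≥ ℏ/2, the minimum momentum uncertainty is Δp_min = ℏ/(2Δx).

Original (Δx = 3.40 nm = 3.400e-09 m):
Δp_min = (1.055e-34 J·s)/(2 × 3.400e-09 m) = 1.551e-26 kg·m/s

When Δx → (1/10)Δx:
Δp'_min = ℏ/(2 × (1/10)Δx) = 10 × ℏ/(2Δx) = 10 × Δp_min
Δp'_min = 10 × 1.551e-26 kg·m/s = 1.551e-25 kg·m/s

Since Δp_min ∝ 1/Δx, when Δx is decreased to 1/10 of its original value, Δp_min increases to 10 times its original value.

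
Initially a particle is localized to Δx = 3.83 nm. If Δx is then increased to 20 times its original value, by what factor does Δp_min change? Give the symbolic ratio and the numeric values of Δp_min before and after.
Original Δp_min = 1.377 × 10^-26 kg·m/s; new Δp'_min = 6.884 × 10^-28 kg·m/s; ratio Δp'_min/Δp_min = 1/20.

From the uncertainty principle ΔxΔp ≥ ℏ/2, the minimum momentum uncertainty is Δp_min = ℏ/(2Δx).

Original (Δx = 3.83 nm = 3.830e-09 m):
Δp_min = (1.055e-34 J·s)/(2 × 3.830e-09 m) = 1.377e-26 kg·m/s

When Δx → 20Δx:
Δp'_min = ℏ/(2 × 20Δx) = (1/20) × ℏ/(2Δx) = (1/20) × Δp_min
Δp'_min = 1/20 × 1.377e-26 kg·m/s = 6.884e-28 kg·m/s

Since Δp_min ∝ 1/Δx, when Δx is increased to 20 times its original value, Δp_min decreases to 1/20 of its original value.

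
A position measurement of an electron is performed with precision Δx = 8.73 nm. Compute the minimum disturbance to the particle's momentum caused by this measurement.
6.040 × 10^-27 kg·m/s

The uncertainty principle implies that measuring position disturbs momentum:
ΔxΔp ≥ ℏ/2

When we measure position with precision Δx, we necessarily introduce a momentum uncertainty:
Δp ≥ ℏ/(2Δx)
Δp_min = (1.055e-34 J·s) / (2 × 8.730e-09 m)
Δp_min = 6.040e-27 kg·m/s

The more precisely we measure position, the greater the momentum disturbance.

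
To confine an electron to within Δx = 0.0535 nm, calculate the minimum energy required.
3.328 eV

Localizing a particle requires giving it sufficient momentum uncertainty:

1. From uncertainty principle: Δp ≥ ℏ/(2Δx)
   Δp_min = (1.055e-34 J·s) / (2 × 5.350e-11 m)
   Δp_min = 9.856e-25 kg·m/s

2. This momentum uncertainty corresponds to kinetic energy:
   KE ≈ (Δp)²/(2m) = (9.856e-25)²/(2 × 9.109e-31 kg)
   KE = 5.332e-19 J = 3.328 eV

Tighter localization requires more energy.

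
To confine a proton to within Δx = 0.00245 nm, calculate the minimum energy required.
864.215 meV

Localizing a particle requires giving it sufficient momentum uncertainty:

1. From uncertainty principle: Δp ≥ ℏ/(2Δx)
   Δp_min = (1.055e-34 J·s) / (2 × 2.450e-12 m)
   Δp_min = 2.152e-23 kg·m/s

2. This momentum uncertainty corresponds to kinetic energy:
   KE ≈ (Δp)²/(2m) = (2.152e-23)²/(2 × 1.673e-27 kg)
   KE = 1.385e-19 J = 864.215 meV

Tighter localization requires more energy.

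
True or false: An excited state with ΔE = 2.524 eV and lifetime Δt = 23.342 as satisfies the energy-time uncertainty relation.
No, it violates the uncertainty relation.

Calculate the product ΔEΔt:
ΔE = 2.524 eV = 4.044e-19 J
ΔEΔt = (4.044e-19 J) × (2.334e-17 s)
ΔEΔt = 9.439e-36 J·s

Compare to the minimum allowed value ℏ/2:
ℏ/2 = 5.273e-35 J·s

Since ΔEΔt = 9.439e-36 J·s < 5.273e-35 J·s = ℏ/2,
this violates the uncertainty relation.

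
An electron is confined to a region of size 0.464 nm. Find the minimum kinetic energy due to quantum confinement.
44.241 meV

Using the uncertainty principle:

1. Position uncertainty: Δx ≈ 4.640e-10 m
2. Minimum momentum uncertainty: Δp = ℏ/(2Δx) = 1.136e-25 kg·m/s
3. Minimum kinetic energy:
   KE = (Δp)²/(2m) = (1.136e-25)²/(2 × 9.109e-31 kg)
   KE = 7.088e-21 J = 44.241 meV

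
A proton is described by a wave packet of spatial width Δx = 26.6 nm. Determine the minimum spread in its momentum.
1.982 × 10^-27 kg·m/s

For a wave packet, the spatial width Δx and momentum spread Δp are related by the uncertainty principle:
ΔxΔp ≥ ℏ/2

The minimum momentum spread is:
Δp_min = ℏ/(2Δx)
Δp_min = (1.055e-34 J·s) / (2 × 2.660e-08 m)
Δp_min = 1.982e-27 kg·m/s

A wave packet cannot have both a well-defined position and well-defined momentum.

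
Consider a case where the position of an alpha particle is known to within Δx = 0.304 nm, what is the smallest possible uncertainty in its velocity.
26.104 m/s

Using the Heisenberg uncertainty principle and Δp = mΔv:
ΔxΔp ≥ ℏ/2
Δx(mΔv) ≥ ℏ/2

The minimum uncertainty in velocity is:
Δv_min = ℏ/(2mΔx)
Δv_min = (1.055e-34 J·s) / (2 × 6.645e-27 kg × 3.040e-10 m)
Δv_min = 2.610e+01 m/s = 26.104 m/s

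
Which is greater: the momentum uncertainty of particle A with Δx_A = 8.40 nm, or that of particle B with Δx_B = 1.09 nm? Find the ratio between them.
Particle B has the larger minimum momentum uncertainty, by a factor of 7.71.

For each particle, the minimum momentum uncertainty is Δp_min = ℏ/(2Δx):

Particle A: Δp_A = ℏ/(2×8.400e-09 m) = 6.277e-27 kg·m/s
Particle B: Δp_B = ℏ/(2×1.090e-09 m) = 4.837e-26 kg·m/s

Ratio: Δp_B/Δp_A = 7.71

Since Δp_min ∝ 1/Δx, the particle with smaller position uncertainty (B) has larger momentum uncertainty.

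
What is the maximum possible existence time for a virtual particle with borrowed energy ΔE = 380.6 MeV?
8.647 × 10^-25 s

Using the energy-time uncertainty principle:
ΔEΔt ≥ ℏ/2

For a virtual particle borrowing energy ΔE, the maximum lifetime is:
Δt_max = ℏ/(2ΔE)

Converting energy:
ΔE = 380.6 MeV = 6.098e-11 J

Δt_max = (1.055e-34 J·s) / (2 × 6.098e-11 J)
Δt_max = 8.647e-25 s = 8.647 × 10^-25 s

Virtual particles with higher borrowed energy exist for shorter times.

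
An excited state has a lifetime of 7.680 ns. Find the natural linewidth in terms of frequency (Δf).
10.362 MHz

Using the energy-time uncertainty principle and E = hf:
ΔEΔt ≥ ℏ/2
hΔf·Δt ≥ ℏ/2

The minimum frequency uncertainty is:
Δf = ℏ/(2hτ) = 1/(4πτ)
Δf = 1/(4π × 7.680e-09 s)
Δf = 1.036e+07 Hz = 10.362 MHz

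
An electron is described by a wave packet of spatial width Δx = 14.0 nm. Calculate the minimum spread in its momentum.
3.766 × 10^-27 kg·m/s

For a wave packet, the spatial width Δx and momentum spread Δp are related by the uncertainty principle:
ΔxΔp ≥ ℏ/2

The minimum momentum spread is:
Δp_min = ℏ/(2Δx)
Δp_min = (1.055e-34 J·s) / (2 × 1.400e-08 m)
Δp_min = 3.766e-27 kg·m/s

A wave packet cannot have both a well-defined position and well-defined momentum.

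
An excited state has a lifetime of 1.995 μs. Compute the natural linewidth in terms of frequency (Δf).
39.888 kHz

Using the energy-time uncertainty principle and E = hf:
ΔEΔt ≥ ℏ/2
hΔf·Δt ≥ ℏ/2

The minimum frequency uncertainty is:
Δf = ℏ/(2hτ) = 1/(4πτ)
Δf = 1/(4π × 1.995e-06 s)
Δf = 3.989e+04 Hz = 39.888 kHz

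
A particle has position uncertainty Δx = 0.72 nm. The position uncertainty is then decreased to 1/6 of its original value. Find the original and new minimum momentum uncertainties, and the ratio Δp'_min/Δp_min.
Original Δp_min = 7.323 × 10^-26 kg·m/s; new Δp'_min = 4.394 × 10^-25 kg·m/s; ratio Δp'_min/Δp_min = 6.

From the uncertainty principle ΔxΔp ≥ ℏ/2, the minimum momentum uncertainty is Δp_min = ℏ/(2Δx).

Original (Δx = 0.72 nm = 7.200e-10 m):
Δp_min = (1.055e-34 J·s)/(2 × 7.200e-10 m) = 7.323e-26 kg·m/s

When Δx → (1/6)Δx:
Δp'_min = ℏ/(2 × (1/6)Δx) = 6 × ℏ/(2Δx) = 6 × Δp_min
Δp'_min = 6 × 7.323e-26 kg·m/s = 4.394e-25 kg·m/s

Since Δp_min ∝ 1/Δx, when Δx is decreased to 1/6 of its original value, Δp_min increases to 6 times its original value.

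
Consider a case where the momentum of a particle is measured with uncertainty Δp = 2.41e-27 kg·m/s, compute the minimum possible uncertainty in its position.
21.879 nm

Using the Heisenberg uncertainty principle:
ΔxΔp ≥ ℏ/2

The minimum uncertainty in position is:
Δx_min = ℏ/(2Δp)
Δx_min = (1.055e-34 J·s) / (2 × 2.410e-27 kg·m/s)
Δx_min = 2.188e-08 m = 21.879 nm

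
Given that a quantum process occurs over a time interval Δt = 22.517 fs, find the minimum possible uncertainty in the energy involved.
14.616 meV

Using the energy-time uncertainty principle:
ΔEΔt ≥ ℏ/2

The minimum uncertainty in energy is:
ΔE_min = ℏ/(2Δt)
ΔE_min = (1.055e-34 J·s) / (2 × 2.252e-14 s)
ΔE_min = 2.342e-21 J = 14.616 meV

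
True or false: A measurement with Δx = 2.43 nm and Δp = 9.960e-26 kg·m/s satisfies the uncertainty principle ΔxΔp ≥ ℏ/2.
Yes, it satisfies the uncertainty principle.

Calculate the product ΔxΔp:
ΔxΔp = (2.430e-09 m) × (9.960e-26 kg·m/s)
ΔxΔp = 2.420e-34 J·s

Compare to the minimum allowed value ℏ/2:
ℏ/2 = 5.273e-35 J·s

Since ΔxΔp = 2.420e-34 J·s ≥ 5.273e-35 J·s = ℏ/2,
the measurement satisfies the uncertainty principle.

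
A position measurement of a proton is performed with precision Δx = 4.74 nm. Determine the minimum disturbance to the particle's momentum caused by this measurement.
1.112 × 10^-26 kg·m/s

The uncertainty principle implies that measuring position disturbs momentum:
ΔxΔp ≥ ℏ/2

When we measure position with precision Δx, we necessarily introduce a momentum uncertainty:
Δp ≥ ℏ/(2Δx)
Δp_min = (1.055e-34 J·s) / (2 × 4.740e-09 m)
Δp_min = 1.112e-26 kg·m/s

The more precisely we measure position, the greater the momentum disturbance.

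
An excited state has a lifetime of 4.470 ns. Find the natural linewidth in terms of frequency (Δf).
17.803 MHz

Using the energy-time uncertainty principle and E = hf:
ΔEΔt ≥ ℏ/2
hΔf·Δt ≥ ℏ/2

The minimum frequency uncertainty is:
Δf = ℏ/(2hτ) = 1/(4πτ)
Δf = 1/(4π × 4.470e-09 s)
Δf = 1.780e+07 Hz = 17.803 MHz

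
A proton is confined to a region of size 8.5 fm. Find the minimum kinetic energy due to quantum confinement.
71.799 keV

Using the uncertainty principle:

1. Position uncertainty: Δx ≈ 8.500e-15 m
2. Minimum momentum uncertainty: Δp = ℏ/(2Δx) = 6.203e-21 kg·m/s
3. Minimum kinetic energy:
   KE = (Δp)²/(2m) = (6.203e-21)²/(2 × 1.673e-27 kg)
   KE = 1.150e-14 J = 71.799 keV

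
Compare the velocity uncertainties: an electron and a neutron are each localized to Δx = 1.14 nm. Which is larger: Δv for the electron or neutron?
The electron has the larger minimum velocity uncertainty, by a ratio of 1838.7.

For both particles, Δp_min = ℏ/(2Δx) = 4.625e-26 kg·m/s (same for both).

The velocity uncertainty is Δv = Δp/m:
- electron: Δv = 4.625e-26 / 9.109e-31 = 5.078e+04 m/s = 50.775 km/s
- neutron: Δv = 4.625e-26 / 1.675e-27 = 2.762e+01 m/s = 27.615 m/s

Ratio: 5.078e+04 / 2.762e+01 = 1838.7

The lighter particle has larger velocity uncertainty because Δv ∝ 1/m.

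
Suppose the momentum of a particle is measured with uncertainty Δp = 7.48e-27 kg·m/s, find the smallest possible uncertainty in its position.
7.049 nm

Using the Heisenberg uncertainty principle:
ΔxΔp ≥ ℏ/2

The minimum uncertainty in position is:
Δx_min = ℏ/(2Δp)
Δx_min = (1.055e-34 J·s) / (2 × 7.480e-27 kg·m/s)
Δx_min = 7.049e-09 m = 7.049 nm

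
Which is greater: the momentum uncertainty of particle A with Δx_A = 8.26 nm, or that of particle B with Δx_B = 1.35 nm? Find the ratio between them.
Particle B has the larger minimum momentum uncertainty, by a factor of 6.12.

For each particle, the minimum momentum uncertainty is Δp_min = ℏ/(2Δx):

Particle A: Δp_A = ℏ/(2×8.260e-09 m) = 6.384e-27 kg·m/s
Particle B: Δp_B = ℏ/(2×1.350e-09 m) = 3.906e-26 kg·m/s

Ratio: Δp_B/Δp_A = 6.12

Since Δp_min ∝ 1/Δx, the particle with smaller position uncertainty (B) has larger momentum uncertainty.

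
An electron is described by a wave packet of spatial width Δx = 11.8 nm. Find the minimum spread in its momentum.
4.469 × 10^-27 kg·m/s

For a wave packet, the spatial width Δx and momentum spread Δp are related by the uncertainty principle:
ΔxΔp ≥ ℏ/2

The minimum momentum spread is:
Δp_min = ℏ/(2Δx)
Δp_min = (1.055e-34 J·s) / (2 × 1.180e-08 m)
Δp_min = 4.469e-27 kg·m/s

A wave packet cannot have both a well-defined position and well-defined momentum.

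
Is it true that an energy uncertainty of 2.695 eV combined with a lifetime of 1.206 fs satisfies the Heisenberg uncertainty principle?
Yes, it satisfies the uncertainty relation.

Calculate the product ΔEΔt:
ΔE = 2.695 eV = 4.318e-19 J
ΔEΔt = (4.318e-19 J) × (1.206e-15 s)
ΔEΔt = 5.207e-34 J·s

Compare to the minimum allowed value ℏ/2:
ℏ/2 = 5.273e-35 J·s

Since ΔEΔt = 5.207e-34 J·s ≥ 5.273e-35 J·s = ℏ/2,
this satisfies the uncertainty relation.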